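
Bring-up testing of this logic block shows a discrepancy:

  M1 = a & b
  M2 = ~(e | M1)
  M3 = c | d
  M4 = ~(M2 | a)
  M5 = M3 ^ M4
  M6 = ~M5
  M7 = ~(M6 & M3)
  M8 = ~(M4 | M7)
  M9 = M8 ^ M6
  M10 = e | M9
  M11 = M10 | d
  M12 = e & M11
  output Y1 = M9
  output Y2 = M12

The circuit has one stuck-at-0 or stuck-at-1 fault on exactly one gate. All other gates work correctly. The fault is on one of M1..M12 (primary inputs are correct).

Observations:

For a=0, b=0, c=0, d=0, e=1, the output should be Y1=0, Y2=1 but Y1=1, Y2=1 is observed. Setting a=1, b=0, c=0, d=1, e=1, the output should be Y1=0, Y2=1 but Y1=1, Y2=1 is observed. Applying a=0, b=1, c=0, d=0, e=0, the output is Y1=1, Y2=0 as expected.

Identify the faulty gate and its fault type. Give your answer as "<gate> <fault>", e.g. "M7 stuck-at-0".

Fault-free values for test 1 (a=0, b=0, c=0, d=0, e=1): M1=0, M2=0, M3=0, M4=1, M5=1, M6=0, M7=1, M8=0, M9=0, M10=1, M11=1, M12=1, giving Y1=0, Y2=1. Observed Y1=1, Y2=1.
Test 1: faults giving observed Y1=1, Y2=1 are {M2 stuck-at-1, M3 stuck-at-1, M4 stuck-at-0, M5 stuck-at-0, M6 stuck-at-1, M8 stuck-at-1, M9 stuck-at-1}.
Test 2 (a=1, b=0, c=0, d=1, e=1): fault-free M1=0, M2=0, M3=1, M4=0, M5=1, M6=0, M7=1, M8=0, M9=0, M10=1, M11=1, M12=1 → Y1=0, Y2=1; observed Y1=1, Y2=1. Eliminates M2 stuck-at-1, M3 stuck-at-1, M4 stuck-at-0, M5 stuck-at-0, M6 stuck-at-1.
Test 3 (a=0, b=1, c=0, d=0, e=0): fault-free M1=0, M2=1, M3=0, M4=0, M5=0, M6=1, M7=1, M8=0, M9=1, M10=1, M11=1, M12=0 → Y1=1, Y2=0; observed Y1=1, Y2=0. Eliminates M8 stuck-at-1.
Only M9 stuck-at-1 is consistent with every test.

M9 stuck-at-1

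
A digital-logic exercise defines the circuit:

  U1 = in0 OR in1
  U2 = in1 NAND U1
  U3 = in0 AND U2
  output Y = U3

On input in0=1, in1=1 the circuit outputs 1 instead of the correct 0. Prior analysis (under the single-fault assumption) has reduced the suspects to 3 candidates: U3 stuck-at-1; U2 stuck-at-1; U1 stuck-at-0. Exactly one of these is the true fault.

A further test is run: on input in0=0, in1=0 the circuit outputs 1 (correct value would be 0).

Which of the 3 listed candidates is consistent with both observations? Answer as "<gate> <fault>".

Evaluate each candidate on input in0=0, in1=0:
  U3 stuck-at-1: U1=0, U2=1, U3=1 [stuck-at-1] → 1 — matches
  U2 stuck-at-1: U1=0, U2=1 [stuck-at-1], U3=0 → 0 — eliminated
  U1 stuck-at-0: U1=0 [stuck-at-0], U2=1, U3=0 → 0 — eliminated
Only U3 stuck-at-1 reproduces the observed 1.

U3 stuck-at-1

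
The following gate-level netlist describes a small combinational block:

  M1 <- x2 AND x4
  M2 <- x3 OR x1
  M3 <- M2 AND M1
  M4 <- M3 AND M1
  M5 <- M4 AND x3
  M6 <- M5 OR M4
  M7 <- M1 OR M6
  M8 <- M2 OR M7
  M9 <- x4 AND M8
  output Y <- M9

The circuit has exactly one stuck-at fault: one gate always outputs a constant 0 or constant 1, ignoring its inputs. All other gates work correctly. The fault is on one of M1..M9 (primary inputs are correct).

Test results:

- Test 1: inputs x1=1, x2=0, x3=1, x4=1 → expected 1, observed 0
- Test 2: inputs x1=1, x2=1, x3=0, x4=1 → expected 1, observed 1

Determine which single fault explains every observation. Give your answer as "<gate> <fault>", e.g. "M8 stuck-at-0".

M2 stuck-at-0

Fault-free values for test 1 (x1=1, x2=0, x3=1, x4=1): M1=0, M2=1, M3=0, M4=0, M5=0, M6=0, M7=0, M8=1, M9=1, giving Y=1. Observed 0.
Test 1: faults giving observed 0 are {M2 stuck-at-0, M8 stuck-at-0, M9 stuck-at-0}.
Test 2 (x1=1, x2=1, x3=0, x4=1): fault-free M1=1, M2=1, M3=1, M4=1, M5=0, M6=1, M7=1, M8=1, M9=1 → 1; observed 1. Eliminates M8 stuck-at-0, M9 stuck-at-0.
Only M2 stuck-at-0 is consistent with every test.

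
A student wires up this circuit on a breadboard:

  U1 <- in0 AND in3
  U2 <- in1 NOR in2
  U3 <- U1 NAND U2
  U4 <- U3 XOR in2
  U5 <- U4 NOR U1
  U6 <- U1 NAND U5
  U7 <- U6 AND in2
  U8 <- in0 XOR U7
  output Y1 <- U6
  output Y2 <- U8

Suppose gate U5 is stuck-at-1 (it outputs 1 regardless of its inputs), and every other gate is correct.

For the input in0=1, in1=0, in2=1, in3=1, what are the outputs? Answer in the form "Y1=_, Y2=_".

Propagate with U5 forced: U1=1, U2=0, U3=1, U4=0, U5=1 [stuck-at-1], U6=0, U7=0, U8=1.
So the outputs are Y1=0, Y2=1. (Without the fault they would be Y1=1, Y2=0.)

Y1=0, Y2=1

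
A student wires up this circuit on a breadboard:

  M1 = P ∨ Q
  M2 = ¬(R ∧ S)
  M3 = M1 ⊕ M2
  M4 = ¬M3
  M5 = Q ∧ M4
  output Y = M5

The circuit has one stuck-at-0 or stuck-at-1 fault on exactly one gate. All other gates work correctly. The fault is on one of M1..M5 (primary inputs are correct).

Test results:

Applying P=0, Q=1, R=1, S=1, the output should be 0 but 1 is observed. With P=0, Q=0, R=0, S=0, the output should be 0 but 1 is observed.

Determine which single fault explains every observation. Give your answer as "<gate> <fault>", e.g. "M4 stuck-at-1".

M5 stuck-at-1

Fault-free values for test 1 (P=0, Q=1, R=1, S=1): M1=1, M2=0, M3=1, M4=0, M5=0, giving Y=0. Observed 1.
Test 1: faults giving observed 1 are {M1 stuck-at-0, M2 stuck-at-1, M3 stuck-at-0, M4 stuck-at-1, M5 stuck-at-1}.
Test 2 (P=0, Q=0, R=0, S=0): fault-free M1=0, M2=1, M3=1, M4=0, M5=0 → 0; observed 1. Eliminates M1 stuck-at-0, M2 stuck-at-1, M3 stuck-at-0, M4 stuck-at-1.
Only M5 stuck-at-1 is consistent with every test.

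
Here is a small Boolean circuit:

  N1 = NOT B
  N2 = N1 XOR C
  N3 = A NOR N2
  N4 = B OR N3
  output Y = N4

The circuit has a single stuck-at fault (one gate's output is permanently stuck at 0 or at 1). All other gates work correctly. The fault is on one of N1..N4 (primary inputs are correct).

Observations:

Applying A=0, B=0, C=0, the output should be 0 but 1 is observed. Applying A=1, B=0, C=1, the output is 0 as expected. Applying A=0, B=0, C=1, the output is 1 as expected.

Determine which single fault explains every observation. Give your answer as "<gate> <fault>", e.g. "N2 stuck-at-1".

Fault-free values for test 1 (A=0, B=0, C=0): N1=1, N2=1, N3=0, N4=0, giving Y=0. Observed 1.
Test 1: faults giving observed 1 are {N1 stuck-at-0, N2 stuck-at-0, N3 stuck-at-1, N4 stuck-at-1}.
Test 2 (A=1, B=0, C=1): fault-free N1=1, N2=0, N3=0, N4=0 → 0; observed 0. Eliminates N3 stuck-at-1, N4 stuck-at-1.
Test 3 (A=0, B=0, C=1): fault-free N1=1, N2=0, N3=1, N4=1 → 1; observed 1. Eliminates N1 stuck-at-0.
Only N2 stuck-at-0 is consistent with every test.

N2 stuck-at-0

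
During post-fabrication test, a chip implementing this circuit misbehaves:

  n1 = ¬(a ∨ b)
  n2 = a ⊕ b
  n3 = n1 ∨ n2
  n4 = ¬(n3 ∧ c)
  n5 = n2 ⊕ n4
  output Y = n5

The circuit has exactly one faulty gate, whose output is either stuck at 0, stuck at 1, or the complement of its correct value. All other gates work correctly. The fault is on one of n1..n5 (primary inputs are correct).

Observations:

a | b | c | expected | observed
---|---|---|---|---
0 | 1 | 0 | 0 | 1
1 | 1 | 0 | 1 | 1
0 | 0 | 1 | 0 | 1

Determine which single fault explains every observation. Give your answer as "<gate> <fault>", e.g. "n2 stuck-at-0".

Fault-free values for test 1 (a=0, b=1, c=0): n1=0, n2=1, n3=1, n4=1, n5=0, giving Y=0. Observed 1.
Test 1: faults giving observed 1 are {n2 stuck-at-0, n2 inverted output, n4 stuck-at-0, n4 inverted output, n5 stuck-at-1, n5 inverted output}.
Test 2 (a=1, b=1, c=0): fault-free n1=0, n2=0, n3=0, n4=1, n5=1 → 1; observed 1. Eliminates n2 inverted output, n4 stuck-at-0, n4 inverted output, n5 inverted output.
Test 3 (a=0, b=0, c=1): fault-free n1=1, n2=0, n3=1, n4=0, n5=0 → 0; observed 1. Eliminates n2 stuck-at-0.
Only n5 stuck-at-1 is consistent with every test.

n5 stuck-at-1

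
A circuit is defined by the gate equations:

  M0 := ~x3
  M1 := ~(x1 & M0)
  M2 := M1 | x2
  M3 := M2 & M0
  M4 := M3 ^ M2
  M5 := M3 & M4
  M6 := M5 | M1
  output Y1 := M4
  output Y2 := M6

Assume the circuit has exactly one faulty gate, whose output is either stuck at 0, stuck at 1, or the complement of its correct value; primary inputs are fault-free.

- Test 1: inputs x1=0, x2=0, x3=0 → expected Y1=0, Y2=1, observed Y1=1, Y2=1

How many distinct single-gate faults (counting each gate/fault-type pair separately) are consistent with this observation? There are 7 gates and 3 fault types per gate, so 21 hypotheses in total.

Fault-free: M0=1, M1=1, M2=1, M3=1, M4=0, M5=0, M6=1 → Y1=0, Y2=1. Observed Y1=1, Y2=1.
  M0: stuck-at-0, inverted output ✓; others ✗
  M1: none of the 3 fault types match ✗
  M2: none of the 3 fault types match ✗
  M3: stuck-at-0, inverted output ✓; others ✗
  M4: stuck-at-1, inverted output ✓; others ✗
  M5: none of the 3 fault types match ✗
  M6: none of the 3 fault types match ✗
Consistent faults: {M0 stuck-at-0, M0 inverted output, M3 stuck-at-0, M3 inverted output, M4 stuck-at-1, M4 inverted output} — 6 in all.

6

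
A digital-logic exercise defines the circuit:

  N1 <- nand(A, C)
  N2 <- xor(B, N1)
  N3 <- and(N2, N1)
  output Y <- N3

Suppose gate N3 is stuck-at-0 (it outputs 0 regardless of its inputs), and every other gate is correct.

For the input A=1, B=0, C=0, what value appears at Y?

0

Propagate with N3 forced: N1=1, N2=1, N3=0 [stuck-at-0].
So Y = 0. (Without the fault it would be 1.)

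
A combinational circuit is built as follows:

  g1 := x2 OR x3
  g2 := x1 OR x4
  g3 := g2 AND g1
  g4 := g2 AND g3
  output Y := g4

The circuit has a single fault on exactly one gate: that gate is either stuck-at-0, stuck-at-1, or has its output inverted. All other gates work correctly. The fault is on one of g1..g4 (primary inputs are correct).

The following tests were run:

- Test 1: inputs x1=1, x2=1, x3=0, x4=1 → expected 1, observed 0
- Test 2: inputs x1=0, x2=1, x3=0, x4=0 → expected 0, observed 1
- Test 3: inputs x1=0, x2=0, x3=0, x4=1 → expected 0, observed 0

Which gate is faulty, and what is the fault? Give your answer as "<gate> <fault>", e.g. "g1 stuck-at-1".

Fault-free values for test 1 (x1=1, x2=1, x3=0, x4=1): g1=1, g2=1, g3=1, g4=1, giving Y=1. Observed 0.
Test 1: faults giving observed 0 are {g1 stuck-at-0, g1 inverted output, g2 stuck-at-0, g2 inverted output, g3 stuck-at-0, g3 inverted output, g4 stuck-at-0, g4 inverted output}.
Test 2 (x1=0, x2=1, x3=0, x4=0): fault-free g1=1, g2=0, g3=0, g4=0 → 0; observed 1. Eliminates g1 stuck-at-0, g1 inverted output, g2 stuck-at-0, g3 stuck-at-0, g3 inverted output, g4 stuck-at-0.
Test 3 (x1=0, x2=0, x3=0, x4=1): fault-free g1=0, g2=1, g3=0, g4=0 → 0; observed 0. Eliminates g4 inverted output.
Only g2 inverted output is consistent with every test.

g2 inverted output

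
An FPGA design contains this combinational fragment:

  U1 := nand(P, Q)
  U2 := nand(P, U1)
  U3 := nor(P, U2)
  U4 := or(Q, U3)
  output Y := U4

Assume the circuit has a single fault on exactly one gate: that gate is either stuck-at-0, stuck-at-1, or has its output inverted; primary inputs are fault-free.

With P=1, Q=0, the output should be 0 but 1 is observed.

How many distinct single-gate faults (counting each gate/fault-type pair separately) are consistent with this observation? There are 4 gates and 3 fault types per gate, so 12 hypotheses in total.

4

Fault-free: U1=1, U2=0, U3=0, U4=0 → 0. Observed 1.
  U1 stuck-at-0: output 0 ✗
  U1 stuck-at-1: output 0 ✗
  U1 inverted output: output 0 ✗
  U2 stuck-at-0: output 0 ✗
  U2 stuck-at-1: output 0 ✗
  U2 inverted output: output 0 ✗
  U3 stuck-at-0: output 0 ✗
  U3 stuck-at-1: output 1 ✓
  U3 inverted output: output 1 ✓
  U4 stuck-at-0: output 0 ✗
  U4 stuck-at-1: output 1 ✓
  U4 inverted output: output 1 ✓
Consistent faults: {U3 stuck-at-1, U3 inverted output, U4 stuck-at-1, U4 inverted output} — 4 in all.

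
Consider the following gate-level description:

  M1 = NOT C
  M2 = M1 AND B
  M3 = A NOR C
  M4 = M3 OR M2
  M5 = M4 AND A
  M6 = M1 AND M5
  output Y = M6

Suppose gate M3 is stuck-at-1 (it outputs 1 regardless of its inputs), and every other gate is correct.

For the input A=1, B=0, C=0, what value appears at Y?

Propagate with M3 forced: M1=1, M2=0, M3=1 [stuck-at-1], M4=1, M5=1, M6=1.
So Y = 1. (Without the fault it would be 0.)

1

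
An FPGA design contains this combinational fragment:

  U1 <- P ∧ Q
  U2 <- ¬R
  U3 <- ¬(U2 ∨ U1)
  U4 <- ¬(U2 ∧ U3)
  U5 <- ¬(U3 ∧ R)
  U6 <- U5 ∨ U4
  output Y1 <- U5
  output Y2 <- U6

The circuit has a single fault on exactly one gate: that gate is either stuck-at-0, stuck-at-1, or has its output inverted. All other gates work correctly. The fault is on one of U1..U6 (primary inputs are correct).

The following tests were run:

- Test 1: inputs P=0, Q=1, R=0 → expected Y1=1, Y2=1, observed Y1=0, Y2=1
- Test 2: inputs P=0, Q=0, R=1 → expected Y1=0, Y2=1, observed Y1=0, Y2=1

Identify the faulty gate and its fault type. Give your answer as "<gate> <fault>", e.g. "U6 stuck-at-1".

Fault-free values for test 1 (P=0, Q=1, R=0): U1=0, U2=1, U3=0, U4=1, U5=1, U6=1, giving Y1=1, Y2=1. Observed Y1=0, Y2=1.
Test 1: faults giving observed Y1=0, Y2=1 are {U5 stuck-at-0, U5 inverted output}.
Test 2 (P=0, Q=0, R=1): fault-free U1=0, U2=0, U3=1, U4=1, U5=0, U6=1 → Y1=0, Y2=1; observed Y1=0, Y2=1. Eliminates U5 inverted output.
Only U5 stuck-at-0 is consistent with every test.

U5 stuck-at-0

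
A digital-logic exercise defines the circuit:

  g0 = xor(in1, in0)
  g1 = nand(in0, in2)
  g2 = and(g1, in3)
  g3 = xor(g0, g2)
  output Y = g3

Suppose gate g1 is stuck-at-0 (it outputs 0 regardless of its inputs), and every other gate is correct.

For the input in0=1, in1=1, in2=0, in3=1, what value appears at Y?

0

Propagate with g1 forced: g0=0, g1=0 [stuck-at-0], g2=0, g3=0.
So Y = 0. (Without the fault it would be 1.)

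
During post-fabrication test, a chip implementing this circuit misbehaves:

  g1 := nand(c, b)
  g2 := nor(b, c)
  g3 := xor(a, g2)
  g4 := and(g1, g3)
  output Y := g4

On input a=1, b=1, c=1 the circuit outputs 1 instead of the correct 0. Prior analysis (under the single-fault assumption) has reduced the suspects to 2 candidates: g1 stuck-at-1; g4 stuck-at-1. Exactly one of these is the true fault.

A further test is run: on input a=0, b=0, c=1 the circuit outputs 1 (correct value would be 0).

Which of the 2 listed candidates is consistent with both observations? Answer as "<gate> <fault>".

g4 stuck-at-1

Evaluate each candidate on input a=0, b=0, c=1:
  g1 stuck-at-1: g1=1 [stuck-at-1], g2=0, g3=0, g4=0 → 0 — eliminated
  g4 stuck-at-1: g1=1, g2=0, g3=0, g4=1 [stuck-at-1] → 1 — matches
Only g4 stuck-at-1 reproduces the observed 1.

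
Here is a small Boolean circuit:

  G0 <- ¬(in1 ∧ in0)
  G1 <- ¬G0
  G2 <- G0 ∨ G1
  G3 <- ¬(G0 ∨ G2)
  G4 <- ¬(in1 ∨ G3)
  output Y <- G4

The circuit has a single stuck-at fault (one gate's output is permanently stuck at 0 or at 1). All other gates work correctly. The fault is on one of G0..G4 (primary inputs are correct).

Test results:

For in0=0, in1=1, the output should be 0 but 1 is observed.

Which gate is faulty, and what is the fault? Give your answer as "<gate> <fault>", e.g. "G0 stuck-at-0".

Fault-free values for test 1 (in0=0, in1=1): G0=1, G1=0, G2=1, G3=0, G4=0, giving Y=0. Observed 1.
Test 1: faults giving observed 1 are {G4 stuck-at-1}.
Only G4 stuck-at-1 is consistent with every test.

G4 stuck-at-1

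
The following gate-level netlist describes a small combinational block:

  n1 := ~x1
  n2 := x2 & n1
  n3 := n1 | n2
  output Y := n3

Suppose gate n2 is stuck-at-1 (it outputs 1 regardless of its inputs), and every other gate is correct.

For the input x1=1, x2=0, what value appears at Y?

Propagate with n2 forced: n1=0, n2=1 [stuck-at-1], n3=1.
So Y = 1. (Without the fault it would be 0.)

1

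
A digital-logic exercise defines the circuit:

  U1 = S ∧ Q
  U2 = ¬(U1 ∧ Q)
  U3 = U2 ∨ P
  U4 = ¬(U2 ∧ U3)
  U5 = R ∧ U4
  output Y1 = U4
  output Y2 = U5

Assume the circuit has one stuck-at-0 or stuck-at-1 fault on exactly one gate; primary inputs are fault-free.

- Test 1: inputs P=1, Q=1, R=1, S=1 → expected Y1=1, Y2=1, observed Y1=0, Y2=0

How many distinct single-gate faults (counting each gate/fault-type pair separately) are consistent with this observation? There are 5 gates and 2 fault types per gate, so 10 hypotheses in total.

3

Fault-free: U1=1, U2=0, U3=1, U4=1, U5=1 → Y1=1, Y2=1. Observed Y1=0, Y2=0.
  U1 stuck-at-0: output Y1=0, Y2=0 ✓
  U1 stuck-at-1: output Y1=1, Y2=1 ✗
  U2 stuck-at-0: output Y1=1, Y2=1 ✗
  U2 stuck-at-1: output Y1=0, Y2=0 ✓
  U3 stuck-at-0: output Y1=1, Y2=1 ✗
  U3 stuck-at-1: output Y1=1, Y2=1 ✗
  U4 stuck-at-0: output Y1=0, Y2=0 ✓
  U4 stuck-at-1: output Y1=1, Y2=1 ✗
  U5 stuck-at-0: output Y1=1, Y2=0 ✗
  U5 stuck-at-1: output Y1=1, Y2=1 ✗
Consistent faults: {U1 stuck-at-0, U2 stuck-at-1, U4 stuck-at-0} — 3 in all.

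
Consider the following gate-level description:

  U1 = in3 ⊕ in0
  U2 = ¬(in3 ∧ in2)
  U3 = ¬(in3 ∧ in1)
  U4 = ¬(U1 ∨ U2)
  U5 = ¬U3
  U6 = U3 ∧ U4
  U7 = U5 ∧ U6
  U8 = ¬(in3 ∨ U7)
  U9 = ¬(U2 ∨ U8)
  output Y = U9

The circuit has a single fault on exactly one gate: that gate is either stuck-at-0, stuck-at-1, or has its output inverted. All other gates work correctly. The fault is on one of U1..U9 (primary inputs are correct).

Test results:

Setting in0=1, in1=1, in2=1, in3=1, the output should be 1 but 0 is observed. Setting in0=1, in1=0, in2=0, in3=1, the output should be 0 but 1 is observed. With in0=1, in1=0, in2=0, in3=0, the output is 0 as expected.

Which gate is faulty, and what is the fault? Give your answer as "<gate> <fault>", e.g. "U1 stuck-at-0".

U2 inverted output

Fault-free values for test 1 (in0=1, in1=1, in2=1, in3=1): U1=0, U2=0, U3=0, U4=1, U5=1, U6=0, U7=0, U8=0, U9=1, giving Y=1. Observed 0.
Test 1: faults giving observed 0 are {U2 stuck-at-1, U2 inverted output, U8 stuck-at-1, U8 inverted output, U9 stuck-at-0, U9 inverted output}.
Test 2 (in0=1, in1=0, in2=0, in3=1): fault-free U1=0, U2=1, U3=1, U4=0, U5=0, U6=0, U7=0, U8=0, U9=0 → 0; observed 1. Eliminates U2 stuck-at-1, U8 stuck-at-1, U8 inverted output, U9 stuck-at-0.
Test 3 (in0=1, in1=0, in2=0, in3=0): fault-free U1=1, U2=1, U3=1, U4=0, U5=0, U6=0, U7=0, U8=1, U9=0 → 0; observed 0. Eliminates U9 inverted output.
Only U2 inverted output is consistent with every test.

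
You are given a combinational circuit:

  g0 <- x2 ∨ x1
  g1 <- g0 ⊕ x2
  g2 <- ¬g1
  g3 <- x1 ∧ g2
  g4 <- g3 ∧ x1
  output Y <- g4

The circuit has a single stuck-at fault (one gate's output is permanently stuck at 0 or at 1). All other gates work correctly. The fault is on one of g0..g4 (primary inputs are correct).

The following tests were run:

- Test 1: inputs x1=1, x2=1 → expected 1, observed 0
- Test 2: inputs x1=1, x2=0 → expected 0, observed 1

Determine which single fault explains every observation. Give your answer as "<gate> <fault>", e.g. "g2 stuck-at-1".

g0 stuck-at-0

Fault-free values for test 1 (x1=1, x2=1): g0=1, g1=0, g2=1, g3=1, g4=1, giving Y=1. Observed 0.
Test 1: faults giving observed 0 are {g0 stuck-at-0, g1 stuck-at-1, g2 stuck-at-0, g3 stuck-at-0, g4 stuck-at-0}.
Test 2 (x1=1, x2=0): fault-free g0=1, g1=1, g2=0, g3=0, g4=0 → 0; observed 1. Eliminates g1 stuck-at-1, g2 stuck-at-0, g3 stuck-at-0, g4 stuck-at-0.
Only g0 stuck-at-0 is consistent with every test.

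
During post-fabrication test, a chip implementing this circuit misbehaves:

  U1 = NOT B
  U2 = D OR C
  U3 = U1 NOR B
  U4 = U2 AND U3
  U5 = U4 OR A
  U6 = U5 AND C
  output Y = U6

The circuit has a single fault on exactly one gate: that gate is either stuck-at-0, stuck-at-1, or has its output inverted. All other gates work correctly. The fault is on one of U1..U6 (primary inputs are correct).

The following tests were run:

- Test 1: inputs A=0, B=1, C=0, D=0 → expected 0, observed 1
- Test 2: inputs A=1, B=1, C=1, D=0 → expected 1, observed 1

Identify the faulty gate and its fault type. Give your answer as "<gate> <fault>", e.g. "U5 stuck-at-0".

Fault-free values for test 1 (A=0, B=1, C=0, D=0): U1=0, U2=0, U3=0, U4=0, U5=0, U6=0, giving Y=0. Observed 1.
Test 1: faults giving observed 1 are {U6 stuck-at-1, U6 inverted output}.
Test 2 (A=1, B=1, C=1, D=0): fault-free U1=0, U2=1, U3=0, U4=0, U5=1, U6=1 → 1; observed 1. Eliminates U6 inverted output.
Only U6 stuck-at-1 is consistent with every test.

U6 stuck-at-1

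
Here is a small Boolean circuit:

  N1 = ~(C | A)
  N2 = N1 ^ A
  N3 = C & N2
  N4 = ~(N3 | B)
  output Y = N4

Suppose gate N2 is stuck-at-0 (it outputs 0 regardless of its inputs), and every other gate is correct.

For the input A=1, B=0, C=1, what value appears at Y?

Propagate with N2 forced: N1=0, N2=0 [stuck-at-0], N3=0, N4=1.
So Y = 1. (Without the fault it would be 0.)

1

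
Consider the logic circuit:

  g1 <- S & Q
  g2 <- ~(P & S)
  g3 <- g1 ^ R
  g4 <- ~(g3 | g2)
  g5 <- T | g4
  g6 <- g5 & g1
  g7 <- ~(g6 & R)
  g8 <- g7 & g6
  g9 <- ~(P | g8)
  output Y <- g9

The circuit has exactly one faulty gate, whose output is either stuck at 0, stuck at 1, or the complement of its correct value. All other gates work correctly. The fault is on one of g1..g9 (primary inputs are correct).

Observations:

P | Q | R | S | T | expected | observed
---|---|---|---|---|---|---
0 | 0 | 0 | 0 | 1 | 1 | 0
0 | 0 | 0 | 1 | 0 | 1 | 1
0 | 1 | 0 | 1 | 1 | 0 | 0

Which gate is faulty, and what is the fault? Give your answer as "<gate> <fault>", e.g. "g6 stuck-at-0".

Fault-free values for test 1 (P=0, Q=0, R=0, S=0, T=1): g1=0, g2=1, g3=0, g4=0, g5=1, g6=0, g7=1, g8=0, g9=1, giving Y=1. Observed 0.
Test 1: faults giving observed 0 are {g1 stuck-at-1, g1 inverted output, g6 stuck-at-1, g6 inverted output, g8 stuck-at-1, g8 inverted output, g9 stuck-at-0, g9 inverted output}.
Test 2 (P=0, Q=0, R=0, S=1, T=0): fault-free g1=0, g2=1, g3=0, g4=0, g5=0, g6=0, g7=1, g8=0, g9=1 → 1; observed 1. Eliminates g6 stuck-at-1, g6 inverted output, g8 stuck-at-1, g8 inverted output, g9 stuck-at-0, g9 inverted output.
Test 3 (P=0, Q=1, R=0, S=1, T=1): fault-free g1=1, g2=1, g3=1, g4=0, g5=1, g6=1, g7=1, g8=1, g9=0 → 0; observed 0. Eliminates g1 inverted output.
Only g1 stuck-at-1 is consistent with every test.

g1 stuck-at-1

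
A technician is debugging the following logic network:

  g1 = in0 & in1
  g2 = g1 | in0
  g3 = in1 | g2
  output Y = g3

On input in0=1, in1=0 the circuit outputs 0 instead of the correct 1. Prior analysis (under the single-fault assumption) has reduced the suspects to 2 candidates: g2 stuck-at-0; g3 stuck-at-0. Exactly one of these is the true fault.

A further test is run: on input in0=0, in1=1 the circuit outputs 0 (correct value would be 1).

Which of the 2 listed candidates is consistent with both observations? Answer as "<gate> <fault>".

g3 stuck-at-0

Evaluate each candidate on input in0=0, in1=1:
  g2 stuck-at-0: g1=0, g2=0 [stuck-at-0], g3=1 → 1 — eliminated
  g3 stuck-at-0: g1=0, g2=0, g3=0 [stuck-at-0] → 0 — matches
Only g3 stuck-at-0 reproduces the observed 0.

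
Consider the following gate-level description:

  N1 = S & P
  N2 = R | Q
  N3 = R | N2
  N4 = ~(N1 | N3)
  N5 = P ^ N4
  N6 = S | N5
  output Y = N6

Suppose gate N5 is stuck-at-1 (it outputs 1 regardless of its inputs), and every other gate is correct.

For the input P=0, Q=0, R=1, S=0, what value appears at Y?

1

Propagate with N5 forced: N1=0, N2=1, N3=1, N4=0, N5=1 [stuck-at-1], N6=1.
So Y = 1. (Without the fault it would be 0.)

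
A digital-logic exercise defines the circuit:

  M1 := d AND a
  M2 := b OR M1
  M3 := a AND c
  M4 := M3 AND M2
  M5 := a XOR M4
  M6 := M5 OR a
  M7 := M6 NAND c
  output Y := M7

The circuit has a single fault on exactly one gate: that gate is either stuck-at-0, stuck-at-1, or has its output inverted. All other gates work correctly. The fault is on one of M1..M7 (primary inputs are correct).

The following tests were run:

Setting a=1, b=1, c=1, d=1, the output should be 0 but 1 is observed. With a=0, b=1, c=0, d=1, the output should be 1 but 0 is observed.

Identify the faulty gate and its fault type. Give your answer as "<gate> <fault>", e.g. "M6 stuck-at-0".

M7 inverted output

Fault-free values for test 1 (a=1, b=1, c=1, d=1): M1=1, M2=1, M3=1, M4=1, M5=0, M6=1, M7=0, giving Y=0. Observed 1.
Test 1: faults giving observed 1 are {M6 stuck-at-0, M6 inverted output, M7 stuck-at-1, M7 inverted output}.
Test 2 (a=0, b=1, c=0, d=1): fault-free M1=0, M2=1, M3=0, M4=0, M5=0, M6=0, M7=1 → 1; observed 0. Eliminates M6 stuck-at-0, M6 inverted output, M7 stuck-at-1.
Only M7 inverted output is consistent with every test.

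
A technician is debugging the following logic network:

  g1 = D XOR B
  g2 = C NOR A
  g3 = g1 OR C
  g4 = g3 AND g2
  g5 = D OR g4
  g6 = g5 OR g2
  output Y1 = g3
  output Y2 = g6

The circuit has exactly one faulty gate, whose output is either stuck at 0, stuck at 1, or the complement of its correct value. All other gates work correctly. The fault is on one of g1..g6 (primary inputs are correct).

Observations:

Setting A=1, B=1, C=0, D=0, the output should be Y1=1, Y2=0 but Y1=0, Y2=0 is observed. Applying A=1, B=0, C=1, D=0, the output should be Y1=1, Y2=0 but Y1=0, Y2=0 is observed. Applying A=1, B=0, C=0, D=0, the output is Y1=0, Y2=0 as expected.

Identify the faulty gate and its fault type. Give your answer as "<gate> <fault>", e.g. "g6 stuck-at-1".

Fault-free values for test 1 (A=1, B=1, C=0, D=0): g1=1, g2=0, g3=1, g4=0, g5=0, g6=0, giving Y1=1, Y2=0. Observed Y1=0, Y2=0.
Test 1: faults giving observed Y1=0, Y2=0 are {g1 stuck-at-0, g1 inverted output, g3 stuck-at-0, g3 inverted output}.
Test 2 (A=1, B=0, C=1, D=0): fault-free g1=0, g2=0, g3=1, g4=0, g5=0, g6=0 → Y1=1, Y2=0; observed Y1=0, Y2=0. Eliminates g1 stuck-at-0, g1 inverted output.
Test 3 (A=1, B=0, C=0, D=0): fault-free g1=0, g2=0, g3=0, g4=0, g5=0, g6=0 → Y1=0, Y2=0; observed Y1=0, Y2=0. Eliminates g3 inverted output.
Only g3 stuck-at-0 is consistent with every test.

g3 stuck-at-0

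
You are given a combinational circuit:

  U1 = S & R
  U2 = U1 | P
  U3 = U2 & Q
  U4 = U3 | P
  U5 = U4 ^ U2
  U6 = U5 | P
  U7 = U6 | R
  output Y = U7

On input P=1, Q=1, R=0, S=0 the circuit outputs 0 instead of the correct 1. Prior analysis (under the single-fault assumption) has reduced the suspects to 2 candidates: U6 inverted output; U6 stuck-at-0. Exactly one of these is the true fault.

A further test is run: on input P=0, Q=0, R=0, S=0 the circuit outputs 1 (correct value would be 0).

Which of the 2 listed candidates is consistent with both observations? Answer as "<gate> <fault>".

Evaluate each candidate on input P=0, Q=0, R=0, S=0:
  U6 inverted output: U1=0, U2=0, U3=0, U4=0, U5=0, U6=1 [inverted output], U7=1 → 1 — matches
  U6 stuck-at-0: U1=0, U2=0, U3=0, U4=0, U5=0, U6=0 [stuck-at-0], U7=0 → 0 — eliminated
Only U6 inverted output reproduces the observed 1.

U6 inverted output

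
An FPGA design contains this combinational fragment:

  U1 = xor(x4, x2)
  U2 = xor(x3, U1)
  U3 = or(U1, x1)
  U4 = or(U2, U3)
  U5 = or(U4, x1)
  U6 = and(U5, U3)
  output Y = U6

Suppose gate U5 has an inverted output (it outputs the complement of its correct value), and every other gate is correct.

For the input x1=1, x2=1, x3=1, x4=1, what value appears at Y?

Propagate with U5 forced: U1=0, U2=1, U3=1, U4=1, U5=0 [inverted output], U6=0.
So Y = 0. (Without the fault it would be 1.)

0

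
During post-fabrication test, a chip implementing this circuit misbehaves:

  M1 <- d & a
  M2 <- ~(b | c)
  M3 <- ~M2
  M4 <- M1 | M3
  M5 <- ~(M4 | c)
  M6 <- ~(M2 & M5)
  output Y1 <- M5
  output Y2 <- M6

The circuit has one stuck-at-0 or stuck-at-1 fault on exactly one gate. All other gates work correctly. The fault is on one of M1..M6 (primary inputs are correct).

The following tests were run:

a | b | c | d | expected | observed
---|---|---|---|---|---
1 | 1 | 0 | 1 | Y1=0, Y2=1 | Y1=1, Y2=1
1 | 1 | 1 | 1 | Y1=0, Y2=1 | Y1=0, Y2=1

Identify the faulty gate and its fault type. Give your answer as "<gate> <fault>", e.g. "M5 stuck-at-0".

M4 stuck-at-0

Fault-free values for test 1 (a=1, b=1, c=0, d=1): M1=1, M2=0, M3=1, M4=1, M5=0, M6=1, giving Y1=0, Y2=1. Observed Y1=1, Y2=1.
Test 1: faults giving observed Y1=1, Y2=1 are {M4 stuck-at-0, M5 stuck-at-1}.
Test 2 (a=1, b=1, c=1, d=1): fault-free M1=1, M2=0, M3=1, M4=1, M5=0, M6=1 → Y1=0, Y2=1; observed Y1=0, Y2=1. Eliminates M5 stuck-at-1.
Only M4 stuck-at-0 is consistent with every test.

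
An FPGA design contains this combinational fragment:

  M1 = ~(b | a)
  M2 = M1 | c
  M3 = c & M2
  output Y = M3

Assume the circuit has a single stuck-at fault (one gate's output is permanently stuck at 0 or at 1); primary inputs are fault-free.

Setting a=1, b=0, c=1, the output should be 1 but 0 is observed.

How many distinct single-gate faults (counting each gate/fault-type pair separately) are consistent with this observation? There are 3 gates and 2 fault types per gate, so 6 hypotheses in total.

Fault-free: M1=0, M2=1, M3=1 → 1. Observed 0.
  M1 stuck-at-0: output 1 ✗
  M1 stuck-at-1: output 1 ✗
  M2 stuck-at-0: output 0 ✓
  M2 stuck-at-1: output 1 ✗
  M3 stuck-at-0: output 0 ✓
  M3 stuck-at-1: output 1 ✗
Consistent faults: {M2 stuck-at-0, M3 stuck-at-0} — 2 in all.

2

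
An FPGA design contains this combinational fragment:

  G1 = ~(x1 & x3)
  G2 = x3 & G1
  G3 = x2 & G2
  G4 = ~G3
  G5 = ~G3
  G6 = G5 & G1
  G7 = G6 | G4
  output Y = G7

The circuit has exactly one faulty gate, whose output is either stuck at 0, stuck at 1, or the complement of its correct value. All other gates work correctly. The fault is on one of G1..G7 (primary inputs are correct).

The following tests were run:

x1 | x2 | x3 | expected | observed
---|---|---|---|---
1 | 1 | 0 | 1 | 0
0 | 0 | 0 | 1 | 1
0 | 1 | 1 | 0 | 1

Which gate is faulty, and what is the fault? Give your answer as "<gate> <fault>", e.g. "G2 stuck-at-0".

G2 inverted output

Fault-free values for test 1 (x1=1, x2=1, x3=0): G1=1, G2=0, G3=0, G4=1, G5=1, G6=1, G7=1, giving Y=1. Observed 0.
Test 1: faults giving observed 0 are {G2 stuck-at-1, G2 inverted output, G3 stuck-at-1, G3 inverted output, G7 stuck-at-0, G7 inverted output}.
Test 2 (x1=0, x2=0, x3=0): fault-free G1=1, G2=0, G3=0, G4=1, G5=1, G6=1, G7=1 → 1; observed 1. Eliminates G3 stuck-at-1, G3 inverted output, G7 stuck-at-0, G7 inverted output.
Test 3 (x1=0, x2=1, x3=1): fault-free G1=1, G2=1, G3=1, G4=0, G5=0, G6=0, G7=0 → 0; observed 1. Eliminates G2 stuck-at-1.
Only G2 inverted output is consistent with every test.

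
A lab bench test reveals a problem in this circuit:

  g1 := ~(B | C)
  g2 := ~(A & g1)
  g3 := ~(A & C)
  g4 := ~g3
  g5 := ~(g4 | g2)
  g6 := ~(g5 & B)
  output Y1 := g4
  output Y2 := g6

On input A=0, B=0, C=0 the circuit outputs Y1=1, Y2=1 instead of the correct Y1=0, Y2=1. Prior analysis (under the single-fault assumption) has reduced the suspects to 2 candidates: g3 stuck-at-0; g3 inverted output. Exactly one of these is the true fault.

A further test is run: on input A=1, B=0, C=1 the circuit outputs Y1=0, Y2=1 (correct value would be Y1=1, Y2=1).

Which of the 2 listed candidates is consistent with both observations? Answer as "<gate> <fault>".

Evaluate each candidate on input A=1, B=0, C=1:
  g3 stuck-at-0: g1=0, g2=1, g3=0 [stuck-at-0], g4=1, g5=0, g6=1 → Y1=1, Y2=1 — eliminated
  g3 inverted output: g1=0, g2=1, g3=1 [inverted output], g4=0, g5=0, g6=1 → Y1=0, Y2=1 — matches
Only g3 inverted output reproduces the observed Y1=0, Y2=1.

g3 inverted output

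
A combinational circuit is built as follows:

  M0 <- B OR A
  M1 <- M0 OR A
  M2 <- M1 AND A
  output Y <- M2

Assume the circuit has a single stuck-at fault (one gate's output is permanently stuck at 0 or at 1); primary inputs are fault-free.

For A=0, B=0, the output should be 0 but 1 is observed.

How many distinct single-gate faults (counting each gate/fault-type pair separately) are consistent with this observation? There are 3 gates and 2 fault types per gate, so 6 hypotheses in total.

Fault-free: M0=0, M1=0, M2=0 → 0. Observed 1.
  M0 stuck-at-0: output 0 ✗
  M0 stuck-at-1: output 0 ✗
  M1 stuck-at-0: output 0 ✗
  M1 stuck-at-1: output 0 ✗
  M2 stuck-at-0: output 0 ✗
  M2 stuck-at-1: output 1 ✓
Consistent faults: {M2 stuck-at-1} — 1 in all.

1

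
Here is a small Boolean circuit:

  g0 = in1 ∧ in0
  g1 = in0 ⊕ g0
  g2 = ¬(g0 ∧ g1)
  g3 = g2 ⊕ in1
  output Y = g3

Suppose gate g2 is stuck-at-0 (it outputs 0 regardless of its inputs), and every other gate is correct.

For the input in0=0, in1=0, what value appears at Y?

Propagate with g2 forced: g0=0, g1=0, g2=0 [stuck-at-0], g3=0.
So Y = 0. (Without the fault it would be 1.)

0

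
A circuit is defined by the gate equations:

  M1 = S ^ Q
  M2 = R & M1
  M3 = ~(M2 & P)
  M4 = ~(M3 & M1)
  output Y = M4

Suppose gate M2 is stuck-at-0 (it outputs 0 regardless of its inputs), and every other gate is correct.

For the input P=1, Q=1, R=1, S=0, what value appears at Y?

0

Propagate with M2 forced: M1=1, M2=0 [stuck-at-0], M3=1, M4=0.
So Y = 0. (Without the fault it would be 1.)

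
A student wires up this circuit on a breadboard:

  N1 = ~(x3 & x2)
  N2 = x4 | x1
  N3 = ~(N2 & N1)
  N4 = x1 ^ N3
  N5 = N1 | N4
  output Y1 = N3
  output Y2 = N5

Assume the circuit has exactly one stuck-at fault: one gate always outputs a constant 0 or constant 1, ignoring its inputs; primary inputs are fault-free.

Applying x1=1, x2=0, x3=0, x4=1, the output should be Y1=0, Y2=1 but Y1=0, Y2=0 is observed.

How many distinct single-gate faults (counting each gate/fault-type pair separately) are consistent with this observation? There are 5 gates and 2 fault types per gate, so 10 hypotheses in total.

Fault-free: N1=1, N2=1, N3=0, N4=1, N5=1 → Y1=0, Y2=1. Observed Y1=0, Y2=0.
  N1 stuck-at-0: output Y1=1, Y2=0 ✗
  N1 stuck-at-1: output Y1=0, Y2=1 ✗
  N2 stuck-at-0: output Y1=1, Y2=1 ✗
  N2 stuck-at-1: output Y1=0, Y2=1 ✗
  N3 stuck-at-0: output Y1=0, Y2=1 ✗
  N3 stuck-at-1: output Y1=1, Y2=1 ✗
  N4 stuck-at-0: output Y1=0, Y2=1 ✗
  N4 stuck-at-1: output Y1=0, Y2=1 ✗
  N5 stuck-at-0: output Y1=0, Y2=0 ✓
  N5 stuck-at-1: output Y1=0, Y2=1 ✗
Consistent faults: {N5 stuck-at-0} — 1 in all.

1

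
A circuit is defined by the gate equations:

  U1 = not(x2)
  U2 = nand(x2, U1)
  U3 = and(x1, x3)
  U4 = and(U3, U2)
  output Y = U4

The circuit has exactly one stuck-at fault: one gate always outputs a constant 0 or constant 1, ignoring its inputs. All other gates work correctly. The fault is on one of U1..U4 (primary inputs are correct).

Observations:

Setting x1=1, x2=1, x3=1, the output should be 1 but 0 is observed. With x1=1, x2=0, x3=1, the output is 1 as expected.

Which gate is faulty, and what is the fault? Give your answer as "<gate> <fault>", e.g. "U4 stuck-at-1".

U1 stuck-at-1

Fault-free values for test 1 (x1=1, x2=1, x3=1): U1=0, U2=1, U3=1, U4=1, giving Y=1. Observed 0.
Test 1: faults giving observed 0 are {U1 stuck-at-1, U2 stuck-at-0, U3 stuck-at-0, U4 stuck-at-0}.
Test 2 (x1=1, x2=0, x3=1): fault-free U1=1, U2=1, U3=1, U4=1 → 1; observed 1. Eliminates U2 stuck-at-0, U3 stuck-at-0, U4 stuck-at-0.
Only U1 stuck-at-1 is consistent with every test.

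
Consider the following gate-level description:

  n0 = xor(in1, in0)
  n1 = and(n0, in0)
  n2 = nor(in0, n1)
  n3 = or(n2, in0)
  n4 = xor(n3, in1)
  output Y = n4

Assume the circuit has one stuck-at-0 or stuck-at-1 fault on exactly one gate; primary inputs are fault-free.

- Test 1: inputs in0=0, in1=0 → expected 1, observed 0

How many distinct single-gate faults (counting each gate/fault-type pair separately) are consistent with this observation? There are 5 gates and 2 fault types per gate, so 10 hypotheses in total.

4

Fault-free: n0=0, n1=0, n2=1, n3=1, n4=1 → 1. Observed 0.
  n0 stuck-at-0: output 1 ✗
  n0 stuck-at-1: output 1 ✗
  n1 stuck-at-0: output 1 ✗
  n1 stuck-at-1: output 0 ✓
  n2 stuck-at-0: output 0 ✓
  n2 stuck-at-1: output 1 ✗
  n3 stuck-at-0: output 0 ✓
  n3 stuck-at-1: output 1 ✗
  n4 stuck-at-0: output 0 ✓
  n4 stuck-at-1: output 1 ✗
Consistent faults: {n1 stuck-at-1, n2 stuck-at-0, n3 stuck-at-0, n4 stuck-at-0} — 4 in all.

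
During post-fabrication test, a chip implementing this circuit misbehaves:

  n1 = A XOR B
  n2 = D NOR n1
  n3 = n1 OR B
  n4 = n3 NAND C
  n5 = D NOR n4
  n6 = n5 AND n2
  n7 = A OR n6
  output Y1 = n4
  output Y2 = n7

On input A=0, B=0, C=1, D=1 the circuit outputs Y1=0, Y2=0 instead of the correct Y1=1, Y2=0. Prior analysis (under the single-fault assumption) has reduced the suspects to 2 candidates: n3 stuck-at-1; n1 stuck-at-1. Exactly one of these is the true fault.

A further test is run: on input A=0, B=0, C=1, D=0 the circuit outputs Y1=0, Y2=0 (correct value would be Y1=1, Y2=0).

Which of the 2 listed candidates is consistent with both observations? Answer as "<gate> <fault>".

n1 stuck-at-1

Evaluate each candidate on input A=0, B=0, C=1, D=0:
  n3 stuck-at-1: n1=0, n2=1, n3=1 [stuck-at-1], n4=0, n5=1, n6=1, n7=1 → Y1=0, Y2=1 — eliminated
  n1 stuck-at-1: n1=1 [stuck-at-1], n2=0, n3=1, n4=0, n5=1, n6=0, n7=0 → Y1=0, Y2=0 — matches
Only n1 stuck-at-1 reproduces the observed Y1=0, Y2=0.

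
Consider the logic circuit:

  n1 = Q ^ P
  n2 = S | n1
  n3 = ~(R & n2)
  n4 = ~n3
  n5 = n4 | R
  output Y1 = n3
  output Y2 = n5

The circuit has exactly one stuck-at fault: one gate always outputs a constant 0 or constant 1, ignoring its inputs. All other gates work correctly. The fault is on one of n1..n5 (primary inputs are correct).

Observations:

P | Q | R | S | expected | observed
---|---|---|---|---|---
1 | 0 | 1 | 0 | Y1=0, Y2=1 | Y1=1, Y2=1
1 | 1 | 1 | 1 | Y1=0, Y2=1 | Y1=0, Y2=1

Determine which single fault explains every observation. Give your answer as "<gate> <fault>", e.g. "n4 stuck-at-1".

Fault-free values for test 1 (P=1, Q=0, R=1, S=0): n1=1, n2=1, n3=0, n4=1, n5=1, giving Y1=0, Y2=1. Observed Y1=1, Y2=1.
Test 1: faults giving observed Y1=1, Y2=1 are {n1 stuck-at-0, n2 stuck-at-0, n3 stuck-at-1}.
Test 2 (P=1, Q=1, R=1, S=1): fault-free n1=0, n2=1, n3=0, n4=1, n5=1 → Y1=0, Y2=1; observed Y1=0, Y2=1. Eliminates n2 stuck-at-0, n3 stuck-at-1.
Only n1 stuck-at-0 is consistent with every test.

n1 stuck-at-0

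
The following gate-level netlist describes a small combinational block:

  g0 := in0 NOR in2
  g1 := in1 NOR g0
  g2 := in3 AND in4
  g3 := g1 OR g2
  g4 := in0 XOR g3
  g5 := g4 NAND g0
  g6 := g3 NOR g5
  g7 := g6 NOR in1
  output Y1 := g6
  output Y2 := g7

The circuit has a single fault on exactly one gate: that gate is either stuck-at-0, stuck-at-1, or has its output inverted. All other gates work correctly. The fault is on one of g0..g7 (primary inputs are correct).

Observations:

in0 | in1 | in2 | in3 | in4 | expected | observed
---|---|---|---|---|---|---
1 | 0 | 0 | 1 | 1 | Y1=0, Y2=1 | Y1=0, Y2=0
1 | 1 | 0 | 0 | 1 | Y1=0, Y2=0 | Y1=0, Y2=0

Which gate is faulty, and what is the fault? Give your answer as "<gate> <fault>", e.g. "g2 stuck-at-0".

Fault-free values for test 1 (in0=1, in1=0, in2=0, in3=1, in4=1): g0=0, g1=1, g2=1, g3=1, g4=0, g5=1, g6=0, g7=1, giving Y1=0, Y2=1. Observed Y1=0, Y2=0.
Test 1: faults giving observed Y1=0, Y2=0 are {g7 stuck-at-0, g7 inverted output}.
Test 2 (in0=1, in1=1, in2=0, in3=0, in4=1): fault-free g0=0, g1=0, g2=0, g3=0, g4=1, g5=1, g6=0, g7=0 → Y1=0, Y2=0; observed Y1=0, Y2=0. Eliminates g7 inverted output.
Only g7 stuck-at-0 is consistent with every test.

g7 stuck-at-0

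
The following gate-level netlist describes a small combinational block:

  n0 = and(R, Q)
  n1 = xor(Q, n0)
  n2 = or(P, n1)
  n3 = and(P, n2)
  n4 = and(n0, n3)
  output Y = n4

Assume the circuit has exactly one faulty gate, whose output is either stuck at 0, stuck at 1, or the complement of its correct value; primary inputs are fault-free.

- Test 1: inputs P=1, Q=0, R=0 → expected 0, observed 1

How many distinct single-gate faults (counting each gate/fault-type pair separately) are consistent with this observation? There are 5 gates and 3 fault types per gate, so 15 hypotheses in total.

4

Fault-free: n0=0, n1=0, n2=1, n3=1, n4=0 → 0. Observed 1.
  n0: stuck-at-1, inverted output ✓; others ✗
  n1: none of the 3 fault types match ✗
  n2: none of the 3 fault types match ✗
  n3: none of the 3 fault types match ✗
  n4: stuck-at-1, inverted output ✓; others ✗
Consistent faults: {n0 stuck-at-1, n0 inverted output, n4 stuck-at-1, n4 inverted output} — 4 in all.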